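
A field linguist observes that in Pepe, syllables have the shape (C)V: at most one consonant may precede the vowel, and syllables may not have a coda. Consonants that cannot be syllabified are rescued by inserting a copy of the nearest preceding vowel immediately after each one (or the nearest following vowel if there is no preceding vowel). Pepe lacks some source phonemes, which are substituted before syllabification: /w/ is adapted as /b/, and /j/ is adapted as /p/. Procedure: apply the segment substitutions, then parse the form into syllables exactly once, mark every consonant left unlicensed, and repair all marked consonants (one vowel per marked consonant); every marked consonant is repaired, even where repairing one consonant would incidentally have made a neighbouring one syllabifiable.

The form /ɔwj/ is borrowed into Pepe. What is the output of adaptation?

Substitution: /w/ → /b/, /j/ → /p/, giving /ɔbp/.
Syllabifying with onset maximization leaves /b/, /p/ stranded (no codas are permitted; onsets are limited to one consonant).
Inserting the epenthetic vowel yields /b/ → /bɔ/, /p/ → /pɔ/.

ɔbɔpɔ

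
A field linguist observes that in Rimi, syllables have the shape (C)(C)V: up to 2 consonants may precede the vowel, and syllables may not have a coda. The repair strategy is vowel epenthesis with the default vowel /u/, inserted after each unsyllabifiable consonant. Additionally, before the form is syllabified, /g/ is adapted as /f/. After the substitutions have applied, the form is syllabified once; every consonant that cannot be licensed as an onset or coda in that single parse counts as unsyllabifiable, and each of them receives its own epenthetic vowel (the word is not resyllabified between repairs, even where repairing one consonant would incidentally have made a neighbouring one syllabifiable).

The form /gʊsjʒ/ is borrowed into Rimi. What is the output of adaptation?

fʊsujuʒu

Substitution: /g/ → /f/, giving /fʊsjʒ/.
Under (C)(C)V, the unsyllabifiable consonants are /s/, /j/, /ʒ/ (no codas are permitted; onsets may contain at most 2 consonants).
Epenthesis after each stranded consonant: /s/ → /su/, /j/ → /ju/, /ʒ/ → /ʒu/.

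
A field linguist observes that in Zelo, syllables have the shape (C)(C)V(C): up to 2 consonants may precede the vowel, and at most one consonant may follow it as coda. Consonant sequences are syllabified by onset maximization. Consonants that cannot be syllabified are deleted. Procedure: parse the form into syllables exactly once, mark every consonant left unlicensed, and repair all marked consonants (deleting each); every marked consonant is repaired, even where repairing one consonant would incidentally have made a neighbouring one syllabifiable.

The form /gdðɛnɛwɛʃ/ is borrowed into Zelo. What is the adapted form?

Syllabifying with onset maximization leaves /g/ stranded (at most one coda consonant is licensed; onsets may contain at most 2 consonants).
Deletion applies to /g/.

dðɛnɛwɛʃ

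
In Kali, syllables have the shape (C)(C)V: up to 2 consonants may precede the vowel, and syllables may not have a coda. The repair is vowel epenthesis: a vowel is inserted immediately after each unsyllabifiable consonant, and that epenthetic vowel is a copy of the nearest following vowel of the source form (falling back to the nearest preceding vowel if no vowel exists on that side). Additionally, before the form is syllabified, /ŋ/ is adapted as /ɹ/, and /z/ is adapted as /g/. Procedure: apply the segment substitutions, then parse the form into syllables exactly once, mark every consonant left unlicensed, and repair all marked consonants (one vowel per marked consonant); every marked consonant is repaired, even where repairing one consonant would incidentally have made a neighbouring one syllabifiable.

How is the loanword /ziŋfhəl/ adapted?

giɹəfhələ

Substitution: /z/ → /g/, /ŋ/ → /ɹ/, giving /giɹfhəl/.
Under (C)(C)V, the unsyllabifiable consonants are /ɹ/, /l/ (no codas are permitted; onsets may contain at most 2 consonants).
Each unlicensed consonant becomes the onset of a new syllable: /ɹ/ → /ɹə/, /l/ → /lə/.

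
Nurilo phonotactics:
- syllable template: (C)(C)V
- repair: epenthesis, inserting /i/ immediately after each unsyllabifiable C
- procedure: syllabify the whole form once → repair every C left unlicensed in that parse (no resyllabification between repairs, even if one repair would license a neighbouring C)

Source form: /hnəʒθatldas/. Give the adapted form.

hnəʒθatildasi

Under (C)(C)V, the unsyllabifiable consonants are /t/, /s/ (no codas are permitted; onsets may contain at most 2 consonants).
Epenthesis after each stranded consonant: /t/ → /ti/, /s/ → /si/.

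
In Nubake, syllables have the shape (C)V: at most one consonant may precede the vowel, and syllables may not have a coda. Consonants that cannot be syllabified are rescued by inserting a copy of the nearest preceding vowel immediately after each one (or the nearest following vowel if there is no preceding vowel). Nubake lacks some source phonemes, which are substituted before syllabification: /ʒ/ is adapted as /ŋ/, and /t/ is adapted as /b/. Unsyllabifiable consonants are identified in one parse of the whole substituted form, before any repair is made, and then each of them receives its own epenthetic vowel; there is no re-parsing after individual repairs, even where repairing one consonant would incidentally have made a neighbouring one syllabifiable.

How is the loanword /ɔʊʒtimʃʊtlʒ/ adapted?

ɔʊŋʊbimiʃʊbʊlʊŋʊ

Substitution: /ʒ/ → /ŋ/, /t/ → /b/, giving /ɔʊŋbimʃʊblŋ/.
The consonants /ŋ/, /m/, /b/, /l/, /ŋ/ cannot be parsed into a legal (C)V syllable (no codas are permitted; onsets are limited to one consonant).
Each unlicensed consonant becomes the onset of a new syllable: /ŋ/ → /ŋʊ/, /m/ → /mi/, /b/ → /bʊ/, /l/ → /lʊ/, /ŋ/ → /ŋʊ/.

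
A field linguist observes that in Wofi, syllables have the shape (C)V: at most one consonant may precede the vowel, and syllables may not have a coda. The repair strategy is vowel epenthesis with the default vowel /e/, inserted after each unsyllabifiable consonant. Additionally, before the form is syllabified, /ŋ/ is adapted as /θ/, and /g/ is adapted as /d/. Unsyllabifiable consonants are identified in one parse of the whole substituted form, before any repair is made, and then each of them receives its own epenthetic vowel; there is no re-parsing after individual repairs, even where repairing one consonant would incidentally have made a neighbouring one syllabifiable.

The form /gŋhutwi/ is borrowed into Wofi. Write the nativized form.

Substitution: /g/ → /d/, /ŋ/ → /θ/, giving /dθhutwi/.
Syllabifying with onset maximization leaves /d/, /θ/, /t/ stranded (no codas are permitted; onsets are limited to one consonant).
Epenthesis after each stranded consonant: /d/ → /de/, /θ/ → /θe/, /t/ → /te/.

deθehutewi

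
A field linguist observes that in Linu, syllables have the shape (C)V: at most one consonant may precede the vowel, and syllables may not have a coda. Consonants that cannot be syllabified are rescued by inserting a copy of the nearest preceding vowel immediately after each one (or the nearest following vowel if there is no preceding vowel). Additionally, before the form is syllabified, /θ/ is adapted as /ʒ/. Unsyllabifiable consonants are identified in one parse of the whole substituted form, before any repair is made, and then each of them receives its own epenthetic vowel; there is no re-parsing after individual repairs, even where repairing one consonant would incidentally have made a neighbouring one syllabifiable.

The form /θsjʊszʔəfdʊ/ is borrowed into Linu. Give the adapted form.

ʒʊsʊjʊsʊzʊʔəfədʊ

Substitution: /θ/ → /ʒ/, giving /ʒsjʊszʔəfdʊ/.
Syllabifying with onset maximization leaves /ʒ/, /s/, /s/, /z/, /f/ stranded (no codas are permitted; onsets are limited to one consonant).
Inserting the epenthetic vowel yields /ʒ/ → /ʒʊ/, /s/ → /sʊ/, /s/ → /sʊ/, /z/ → /zʊ/, /f/ → /fə/.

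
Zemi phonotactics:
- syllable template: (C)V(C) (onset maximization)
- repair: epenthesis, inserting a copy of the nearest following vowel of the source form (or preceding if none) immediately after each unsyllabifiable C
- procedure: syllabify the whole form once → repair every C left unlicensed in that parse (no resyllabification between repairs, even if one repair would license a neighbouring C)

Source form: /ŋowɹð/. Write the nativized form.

Under (C)V(C), the unsyllabifiable consonants are /ɹ/, /ð/ (at most one coda consonant is licensed; onsets are limited to one consonant).
Inserting the epenthetic vowel yields /ɹ/ → /ɹo/, /ð/ → /ðo/.

ŋowɹoðo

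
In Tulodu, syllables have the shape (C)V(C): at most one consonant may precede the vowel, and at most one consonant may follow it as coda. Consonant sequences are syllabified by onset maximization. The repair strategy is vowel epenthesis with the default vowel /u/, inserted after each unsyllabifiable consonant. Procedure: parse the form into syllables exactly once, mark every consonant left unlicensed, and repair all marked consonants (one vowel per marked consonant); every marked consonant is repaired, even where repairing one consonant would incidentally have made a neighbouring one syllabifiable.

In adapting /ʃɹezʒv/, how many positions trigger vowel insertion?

The unsyllabifiable consonants are /ʃ/, /ʒ/, /v/; each receives one epenthetic vowel.

3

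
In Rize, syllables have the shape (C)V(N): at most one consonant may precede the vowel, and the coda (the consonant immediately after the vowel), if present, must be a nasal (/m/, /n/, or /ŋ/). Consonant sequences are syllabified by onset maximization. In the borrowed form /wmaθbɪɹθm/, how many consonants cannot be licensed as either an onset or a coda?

Syllabifying with onset maximization leaves /w/, /θ/, /ɹ/, /θ/, /m/ stranded (only a nasal (/m/, /n/, or /ŋ/) is licensed in coda position; onsets are limited to one consonant).

5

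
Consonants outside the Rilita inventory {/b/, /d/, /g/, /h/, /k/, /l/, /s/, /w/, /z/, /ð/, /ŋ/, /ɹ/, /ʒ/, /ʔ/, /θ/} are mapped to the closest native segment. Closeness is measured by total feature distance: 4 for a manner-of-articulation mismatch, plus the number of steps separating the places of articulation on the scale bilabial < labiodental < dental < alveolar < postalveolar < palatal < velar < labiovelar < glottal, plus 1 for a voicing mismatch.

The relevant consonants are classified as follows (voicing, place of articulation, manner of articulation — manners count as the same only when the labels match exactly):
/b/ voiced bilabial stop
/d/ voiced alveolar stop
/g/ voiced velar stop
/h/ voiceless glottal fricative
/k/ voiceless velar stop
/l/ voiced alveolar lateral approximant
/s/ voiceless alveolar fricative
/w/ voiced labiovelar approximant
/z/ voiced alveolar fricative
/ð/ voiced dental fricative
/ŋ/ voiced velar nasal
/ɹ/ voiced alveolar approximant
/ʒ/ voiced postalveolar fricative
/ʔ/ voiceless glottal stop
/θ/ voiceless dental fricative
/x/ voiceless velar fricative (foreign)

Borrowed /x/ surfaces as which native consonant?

/h/ is closest: same manner (fricative), place distance 2 (velar→glottal), same voicing; total 2. Next closest is /s/ at distance 3.

h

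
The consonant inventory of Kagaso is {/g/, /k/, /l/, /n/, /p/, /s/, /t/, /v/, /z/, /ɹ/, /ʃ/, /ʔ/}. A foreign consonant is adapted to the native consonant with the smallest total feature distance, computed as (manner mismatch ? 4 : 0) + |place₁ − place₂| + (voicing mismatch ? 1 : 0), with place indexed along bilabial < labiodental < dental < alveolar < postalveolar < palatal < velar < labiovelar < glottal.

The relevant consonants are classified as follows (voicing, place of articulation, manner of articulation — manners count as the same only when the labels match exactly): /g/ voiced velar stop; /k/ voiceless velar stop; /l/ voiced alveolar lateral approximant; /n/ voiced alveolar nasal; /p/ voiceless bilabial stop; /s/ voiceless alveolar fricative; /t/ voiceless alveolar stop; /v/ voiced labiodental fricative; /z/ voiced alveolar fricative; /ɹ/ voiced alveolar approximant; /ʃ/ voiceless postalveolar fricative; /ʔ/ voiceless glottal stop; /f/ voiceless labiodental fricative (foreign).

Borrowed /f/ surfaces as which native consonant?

/v/ is closest: same manner (fricative), place distance 0 (labiodental→labiodental), voicing differs (+1); total 1. Next closest is /s/ at distance 2.

v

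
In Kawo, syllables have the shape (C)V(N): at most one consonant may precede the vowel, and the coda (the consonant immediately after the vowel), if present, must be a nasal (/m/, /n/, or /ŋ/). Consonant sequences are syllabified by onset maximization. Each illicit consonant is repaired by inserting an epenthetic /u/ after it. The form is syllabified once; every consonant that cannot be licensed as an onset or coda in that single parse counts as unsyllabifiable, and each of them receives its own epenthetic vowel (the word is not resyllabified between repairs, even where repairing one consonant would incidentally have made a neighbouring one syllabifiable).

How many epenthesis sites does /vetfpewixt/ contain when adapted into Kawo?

4

The unsyllabifiable consonants are /t/, /f/, /x/, /t/; each receives one epenthetic vowel.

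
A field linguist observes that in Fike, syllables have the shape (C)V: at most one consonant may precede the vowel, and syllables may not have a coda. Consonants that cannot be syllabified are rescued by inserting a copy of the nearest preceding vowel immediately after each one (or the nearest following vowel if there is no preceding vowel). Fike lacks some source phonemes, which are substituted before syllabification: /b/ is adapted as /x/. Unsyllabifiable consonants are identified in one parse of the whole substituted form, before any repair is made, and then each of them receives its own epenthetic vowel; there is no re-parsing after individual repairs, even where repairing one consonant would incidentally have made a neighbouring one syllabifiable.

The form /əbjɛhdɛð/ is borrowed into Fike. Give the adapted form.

əxəjɛhɛdɛðɛ

Substitution: /b/ → /x/, giving /əxjɛhdɛð/.
Under (C)V, the unsyllabifiable consonants are /x/, /h/, /ð/ (no codas are permitted; onsets are limited to one consonant).
Epenthesis after each stranded consonant: /x/ → /xə/, /h/ → /hɛ/, /ð/ → /ðɛ/.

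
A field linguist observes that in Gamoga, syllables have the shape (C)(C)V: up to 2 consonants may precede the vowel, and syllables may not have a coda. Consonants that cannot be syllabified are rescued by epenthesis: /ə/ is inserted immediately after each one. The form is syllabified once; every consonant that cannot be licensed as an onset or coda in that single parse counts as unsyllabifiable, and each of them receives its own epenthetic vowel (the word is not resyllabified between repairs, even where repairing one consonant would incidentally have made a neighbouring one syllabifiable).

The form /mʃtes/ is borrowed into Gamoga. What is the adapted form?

məʃtesə

Under (C)(C)V, the unsyllabifiable consonants are /m/, /s/ (no codas are permitted; onsets may contain at most 2 consonants).
Inserting the epenthetic vowel yields /m/ → /mə/, /s/ → /sə/.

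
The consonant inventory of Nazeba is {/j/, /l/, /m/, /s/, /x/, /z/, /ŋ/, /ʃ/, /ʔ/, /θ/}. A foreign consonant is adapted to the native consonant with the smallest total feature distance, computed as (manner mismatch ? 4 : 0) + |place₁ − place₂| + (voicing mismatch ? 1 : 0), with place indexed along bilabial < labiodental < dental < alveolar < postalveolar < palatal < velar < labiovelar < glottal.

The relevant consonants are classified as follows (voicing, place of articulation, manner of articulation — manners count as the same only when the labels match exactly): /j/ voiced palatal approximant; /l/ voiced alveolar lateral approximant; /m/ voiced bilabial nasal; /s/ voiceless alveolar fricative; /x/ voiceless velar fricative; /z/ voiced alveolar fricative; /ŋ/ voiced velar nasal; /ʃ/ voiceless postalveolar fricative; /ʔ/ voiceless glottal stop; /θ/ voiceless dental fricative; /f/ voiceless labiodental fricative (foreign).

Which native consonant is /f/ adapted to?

θ

/θ/ is closest: same manner (fricative), place distance 1 (labiodental→dental), same voicing; total 1. Next closest is /s/ at distance 2.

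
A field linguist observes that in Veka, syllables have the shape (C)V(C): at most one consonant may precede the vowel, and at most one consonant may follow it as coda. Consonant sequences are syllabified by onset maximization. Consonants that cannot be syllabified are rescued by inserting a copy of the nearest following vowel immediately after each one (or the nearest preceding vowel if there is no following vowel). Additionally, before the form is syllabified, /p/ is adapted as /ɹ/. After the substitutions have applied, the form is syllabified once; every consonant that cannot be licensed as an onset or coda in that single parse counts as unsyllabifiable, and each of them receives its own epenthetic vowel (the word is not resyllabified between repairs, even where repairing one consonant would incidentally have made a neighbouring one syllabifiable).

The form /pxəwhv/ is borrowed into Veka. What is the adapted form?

Substitution: /p/ → /ɹ/, giving /ɹxəwhv/.
The consonants /ɹ/, /h/, /v/ cannot be parsed into a legal (C)V(C) syllable (at most one coda consonant is licensed; onsets are limited to one consonant).
Inserting the epenthetic vowel yields /ɹ/ → /ɹə/, /h/ → /hə/, /v/ → /və/.

ɹəxəwhəvə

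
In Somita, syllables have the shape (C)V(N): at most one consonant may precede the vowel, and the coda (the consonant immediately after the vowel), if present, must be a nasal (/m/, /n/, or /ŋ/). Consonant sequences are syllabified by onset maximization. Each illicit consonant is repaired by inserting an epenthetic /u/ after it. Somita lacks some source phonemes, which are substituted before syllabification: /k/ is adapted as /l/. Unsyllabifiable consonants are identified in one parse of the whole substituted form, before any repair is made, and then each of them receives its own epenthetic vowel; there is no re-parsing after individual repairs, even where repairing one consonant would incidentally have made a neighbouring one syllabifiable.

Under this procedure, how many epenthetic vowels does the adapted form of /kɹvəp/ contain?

After substitution the input is /lɹvəp/.
The unsyllabifiable consonants are /l/, /ɹ/, /p/; each receives one epenthetic vowel.

3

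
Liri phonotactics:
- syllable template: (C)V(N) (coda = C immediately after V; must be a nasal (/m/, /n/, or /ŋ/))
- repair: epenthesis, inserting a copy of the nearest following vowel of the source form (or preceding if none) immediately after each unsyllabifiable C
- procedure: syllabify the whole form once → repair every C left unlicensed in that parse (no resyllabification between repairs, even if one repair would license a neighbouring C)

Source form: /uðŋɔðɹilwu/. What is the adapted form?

uðɔŋɔðiɹiluwu

Syllabifying with onset maximization leaves /ð/, /ð/, /l/ stranded (only a nasal (/m/, /n/, or /ŋ/) is licensed in coda position; onsets are limited to one consonant).
Each unlicensed consonant becomes the onset of a new syllable: /ð/ → /ðɔ/, /ð/ → /ði/, /l/ → /lu/.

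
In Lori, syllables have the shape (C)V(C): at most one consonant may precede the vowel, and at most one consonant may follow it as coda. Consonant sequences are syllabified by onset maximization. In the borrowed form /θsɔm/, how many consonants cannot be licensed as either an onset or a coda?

1

Under (C)V(C), the unsyllabifiable consonants are /θ/ (at most one coda consonant is licensed; onsets are limited to one consonant).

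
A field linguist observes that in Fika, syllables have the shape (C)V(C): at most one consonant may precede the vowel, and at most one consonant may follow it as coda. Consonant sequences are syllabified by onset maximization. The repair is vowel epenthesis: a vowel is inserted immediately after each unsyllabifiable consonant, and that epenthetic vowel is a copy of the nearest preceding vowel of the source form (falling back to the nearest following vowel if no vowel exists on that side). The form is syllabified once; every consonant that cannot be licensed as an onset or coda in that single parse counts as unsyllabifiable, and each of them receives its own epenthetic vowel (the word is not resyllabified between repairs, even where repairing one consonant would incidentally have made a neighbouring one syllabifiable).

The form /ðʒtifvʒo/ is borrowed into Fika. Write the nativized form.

ðiʒitifviʒo

The consonants /ð/, /ʒ/, /v/ cannot be parsed into a legal (C)V(C) syllable (at most one coda consonant is licensed; onsets are limited to one consonant).
Each unlicensed consonant becomes the onset of a new syllable: /ð/ → /ði/, /ʒ/ → /ʒi/, /v/ → /vi/.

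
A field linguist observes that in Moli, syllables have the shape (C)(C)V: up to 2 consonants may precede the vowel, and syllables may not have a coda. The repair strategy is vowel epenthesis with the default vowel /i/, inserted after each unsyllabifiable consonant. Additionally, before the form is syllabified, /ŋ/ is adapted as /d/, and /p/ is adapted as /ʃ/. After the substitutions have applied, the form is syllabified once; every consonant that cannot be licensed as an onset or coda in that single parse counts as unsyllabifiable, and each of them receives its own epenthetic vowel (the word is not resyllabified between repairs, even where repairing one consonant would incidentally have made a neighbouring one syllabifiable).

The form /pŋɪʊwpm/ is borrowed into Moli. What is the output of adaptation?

Substitution: /p/ → /ʃ/, /ŋ/ → /d/, giving /ʃdɪʊwʃm/.
Under (C)(C)V, the unsyllabifiable consonants are /w/, /ʃ/, /m/ (no codas are permitted; onsets may contain at most 2 consonants).
Epenthesis after each stranded consonant: /w/ → /wi/, /ʃ/ → /ʃi/, /m/ → /mi/.

ʃdɪʊwiʃimi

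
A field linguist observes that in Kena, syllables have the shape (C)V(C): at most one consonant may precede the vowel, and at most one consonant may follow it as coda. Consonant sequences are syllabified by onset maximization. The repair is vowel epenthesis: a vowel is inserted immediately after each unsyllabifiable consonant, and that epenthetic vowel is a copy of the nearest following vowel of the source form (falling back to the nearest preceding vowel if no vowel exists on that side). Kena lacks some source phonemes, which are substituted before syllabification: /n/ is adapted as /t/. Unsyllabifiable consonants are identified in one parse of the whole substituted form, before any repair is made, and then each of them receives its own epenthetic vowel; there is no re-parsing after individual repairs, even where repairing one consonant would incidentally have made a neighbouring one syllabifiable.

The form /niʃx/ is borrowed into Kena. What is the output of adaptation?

tiʃxi

Substitution: /n/ → /t/, giving /tiʃx/.
Under (C)V(C), the unsyllabifiable consonants are /x/ (at most one coda consonant is licensed; onsets are limited to one consonant).
Each unlicensed consonant becomes the onset of a new syllable: /x/ → /xi/.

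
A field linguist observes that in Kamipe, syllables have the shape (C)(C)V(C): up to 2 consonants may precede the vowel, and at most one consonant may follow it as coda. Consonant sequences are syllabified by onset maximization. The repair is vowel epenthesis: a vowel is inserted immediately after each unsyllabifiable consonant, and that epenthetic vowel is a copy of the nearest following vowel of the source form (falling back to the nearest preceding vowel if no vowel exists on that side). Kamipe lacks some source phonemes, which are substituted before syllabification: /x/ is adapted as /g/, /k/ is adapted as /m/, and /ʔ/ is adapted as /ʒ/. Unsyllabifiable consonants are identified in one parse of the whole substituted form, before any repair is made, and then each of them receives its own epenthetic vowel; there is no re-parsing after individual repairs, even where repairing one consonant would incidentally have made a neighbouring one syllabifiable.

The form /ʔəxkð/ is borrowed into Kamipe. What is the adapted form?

ʒəgməðə

Substitution: /ʔ/ → /ʒ/, /x/ → /g/, /k/ → /m/, giving /ʒəgmð/.
The consonants /m/, /ð/ cannot be parsed into a legal (C)(C)V(C) syllable (at most one coda consonant is licensed; onsets may contain at most 2 consonants).
Inserting the epenthetic vowel yields /m/ → /mə/, /ð/ → /ðə/.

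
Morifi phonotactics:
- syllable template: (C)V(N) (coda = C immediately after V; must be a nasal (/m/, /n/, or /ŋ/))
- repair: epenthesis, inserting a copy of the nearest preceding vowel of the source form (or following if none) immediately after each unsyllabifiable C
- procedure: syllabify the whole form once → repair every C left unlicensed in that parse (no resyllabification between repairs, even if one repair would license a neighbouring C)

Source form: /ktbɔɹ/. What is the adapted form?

Syllabifying with onset maximization leaves /k/, /t/, /ɹ/ stranded (only a nasal (/m/, /n/, or /ŋ/) is licensed in coda position; onsets are limited to one consonant).
Each unlicensed consonant becomes the onset of a new syllable: /k/ → /kɔ/, /t/ → /tɔ/, /ɹ/ → /ɹɔ/.

kɔtɔbɔɹɔ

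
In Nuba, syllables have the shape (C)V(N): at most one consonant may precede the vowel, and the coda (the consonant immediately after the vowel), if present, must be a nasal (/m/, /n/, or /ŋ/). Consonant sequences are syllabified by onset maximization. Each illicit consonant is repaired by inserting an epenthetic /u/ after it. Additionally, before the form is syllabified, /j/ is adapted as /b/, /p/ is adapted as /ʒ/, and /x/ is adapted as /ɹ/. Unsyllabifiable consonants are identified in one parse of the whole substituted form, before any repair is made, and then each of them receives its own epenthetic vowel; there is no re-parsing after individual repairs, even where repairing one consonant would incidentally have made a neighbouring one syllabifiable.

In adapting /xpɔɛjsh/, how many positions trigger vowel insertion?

After substitution the input is /ɹʒɔɛbsh/.
The unsyllabifiable consonants are /ɹ/, /b/, /s/, /h/; each receives one epenthetic vowel.

4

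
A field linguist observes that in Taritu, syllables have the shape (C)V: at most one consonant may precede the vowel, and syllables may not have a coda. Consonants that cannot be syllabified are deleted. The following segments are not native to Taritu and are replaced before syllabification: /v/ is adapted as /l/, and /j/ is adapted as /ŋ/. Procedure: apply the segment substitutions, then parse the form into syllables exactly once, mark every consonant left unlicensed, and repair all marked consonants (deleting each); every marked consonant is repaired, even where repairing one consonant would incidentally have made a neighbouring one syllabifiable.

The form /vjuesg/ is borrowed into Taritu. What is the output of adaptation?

Substitution: /v/ → /l/, /j/ → /ŋ/, giving /lŋuesg/.
Syllabifying with onset maximization leaves /l/, /s/, /g/ stranded (no codas are permitted; onsets are limited to one consonant).
Deletion applies to /l/, /s/, /g/.

ŋue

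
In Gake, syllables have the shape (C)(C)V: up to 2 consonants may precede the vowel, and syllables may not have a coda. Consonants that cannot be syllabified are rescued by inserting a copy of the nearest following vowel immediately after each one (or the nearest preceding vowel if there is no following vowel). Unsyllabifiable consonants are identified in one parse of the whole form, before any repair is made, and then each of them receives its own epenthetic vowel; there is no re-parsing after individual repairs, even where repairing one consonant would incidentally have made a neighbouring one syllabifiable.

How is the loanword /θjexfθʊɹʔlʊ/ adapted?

Under (C)(C)V, the unsyllabifiable consonants are /x/, /ɹ/ (no codas are permitted; onsets may contain at most 2 consonants).
Each unlicensed consonant becomes the onset of a new syllable: /x/ → /xʊ/, /ɹ/ → /ɹʊ/.

θjexʊfθʊɹʊʔlʊ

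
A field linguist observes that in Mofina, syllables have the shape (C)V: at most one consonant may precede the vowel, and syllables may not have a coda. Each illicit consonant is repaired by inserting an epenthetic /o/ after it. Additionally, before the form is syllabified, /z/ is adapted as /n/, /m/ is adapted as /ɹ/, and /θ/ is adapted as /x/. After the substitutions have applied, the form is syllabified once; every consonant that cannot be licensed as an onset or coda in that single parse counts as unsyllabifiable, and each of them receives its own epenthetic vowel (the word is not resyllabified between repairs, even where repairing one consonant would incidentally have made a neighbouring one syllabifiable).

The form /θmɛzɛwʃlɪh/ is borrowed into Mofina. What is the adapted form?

Substitution: /θ/ → /x/, /m/ → /ɹ/, /z/ → /n/, giving /xɹɛnɛwʃlɪh/.
Syllabifying with onset maximization leaves /x/, /w/, /ʃ/, /h/ stranded (no codas are permitted; onsets are limited to one consonant).
Each unlicensed consonant becomes the onset of a new syllable: /x/ → /xo/, /w/ → /wo/, /ʃ/ → /ʃo/, /h/ → /ho/.

xoɹɛnɛwoʃolɪho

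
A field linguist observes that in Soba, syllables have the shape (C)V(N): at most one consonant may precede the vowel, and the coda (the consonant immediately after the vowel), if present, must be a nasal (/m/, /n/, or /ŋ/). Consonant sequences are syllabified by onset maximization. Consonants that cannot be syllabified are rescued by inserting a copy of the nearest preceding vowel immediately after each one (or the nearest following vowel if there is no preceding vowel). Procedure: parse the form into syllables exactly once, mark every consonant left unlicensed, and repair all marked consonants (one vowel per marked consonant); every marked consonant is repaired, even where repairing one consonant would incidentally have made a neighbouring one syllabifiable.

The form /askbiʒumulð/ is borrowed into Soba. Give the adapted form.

Syllabifying with onset maximization leaves /s/, /k/, /l/, /ð/ stranded (only a nasal (/m/, /n/, or /ŋ/) is licensed in coda position; onsets are limited to one consonant).
Epenthesis after each stranded consonant: /s/ → /sa/, /k/ → /ka/, /l/ → /lu/, /ð/ → /ðu/.

asakabiʒumuluðu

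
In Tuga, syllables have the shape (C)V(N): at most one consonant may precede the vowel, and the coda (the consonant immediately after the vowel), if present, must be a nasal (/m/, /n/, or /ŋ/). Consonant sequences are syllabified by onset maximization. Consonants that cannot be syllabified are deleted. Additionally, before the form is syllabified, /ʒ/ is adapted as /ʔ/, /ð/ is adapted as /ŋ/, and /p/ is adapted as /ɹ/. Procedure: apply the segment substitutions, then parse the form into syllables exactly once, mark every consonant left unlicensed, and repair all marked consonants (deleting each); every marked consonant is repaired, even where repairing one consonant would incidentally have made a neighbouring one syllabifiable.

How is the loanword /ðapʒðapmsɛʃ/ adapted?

Substitution: /ð/ → /ŋ/, /p/ → /ɹ/, /ʒ/ → /ʔ/, giving /ŋaɹʔŋaɹmsɛʃ/.
The consonants /ɹ/, /ʔ/, /ɹ/, /m/, /ʃ/ cannot be parsed into a legal (C)V(N) syllable (only a nasal (/m/, /n/, or /ŋ/) is licensed in coda position; onsets are limited to one consonant).
Deleting the stranded consonants removes /ɹ/, /ʔ/, /ɹ/, /m/, /ʃ/.

ŋaŋasɛ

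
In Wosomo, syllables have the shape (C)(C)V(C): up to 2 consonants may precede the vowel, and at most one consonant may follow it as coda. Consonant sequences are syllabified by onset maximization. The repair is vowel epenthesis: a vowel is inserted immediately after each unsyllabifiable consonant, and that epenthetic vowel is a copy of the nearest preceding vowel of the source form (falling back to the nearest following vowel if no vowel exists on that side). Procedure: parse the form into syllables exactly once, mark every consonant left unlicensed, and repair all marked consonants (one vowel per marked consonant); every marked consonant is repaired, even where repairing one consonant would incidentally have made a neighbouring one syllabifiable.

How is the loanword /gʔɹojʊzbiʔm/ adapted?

goʔɹojʊzbiʔmi

Under (C)(C)V(C), the unsyllabifiable consonants are /g/, /m/ (at most one coda consonant is licensed; onsets may contain at most 2 consonants).
Inserting the epenthetic vowel yields /g/ → /go/, /m/ → /mi/.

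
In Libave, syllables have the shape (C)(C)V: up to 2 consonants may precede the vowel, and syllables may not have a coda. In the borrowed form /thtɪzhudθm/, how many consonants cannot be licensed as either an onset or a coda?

4

Under (C)(C)V, the unsyllabifiable consonants are /t/, /d/, /θ/, /m/ (no codas are permitted; onsets may contain at most 2 consonants).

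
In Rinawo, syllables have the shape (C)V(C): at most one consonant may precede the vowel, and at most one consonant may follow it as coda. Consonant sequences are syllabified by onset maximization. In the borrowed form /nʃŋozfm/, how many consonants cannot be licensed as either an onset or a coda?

Syllabifying with onset maximization leaves /n/, /ʃ/, /f/, /m/ stranded (at most one coda consonant is licensed; onsets are limited to one consonant).

4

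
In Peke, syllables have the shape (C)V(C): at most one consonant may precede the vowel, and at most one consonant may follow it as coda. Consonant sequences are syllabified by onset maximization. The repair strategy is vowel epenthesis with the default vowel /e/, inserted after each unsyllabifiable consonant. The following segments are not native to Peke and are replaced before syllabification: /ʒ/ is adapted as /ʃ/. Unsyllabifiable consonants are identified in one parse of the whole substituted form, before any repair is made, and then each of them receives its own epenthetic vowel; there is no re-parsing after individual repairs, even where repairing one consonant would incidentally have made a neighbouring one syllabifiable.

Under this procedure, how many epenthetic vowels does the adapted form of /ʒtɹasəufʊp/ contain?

2

After substitution the input is /ʃtɹasəufʊp/.
The unsyllabifiable consonants are /ʃ/, /t/; each receives one epenthetic vowel.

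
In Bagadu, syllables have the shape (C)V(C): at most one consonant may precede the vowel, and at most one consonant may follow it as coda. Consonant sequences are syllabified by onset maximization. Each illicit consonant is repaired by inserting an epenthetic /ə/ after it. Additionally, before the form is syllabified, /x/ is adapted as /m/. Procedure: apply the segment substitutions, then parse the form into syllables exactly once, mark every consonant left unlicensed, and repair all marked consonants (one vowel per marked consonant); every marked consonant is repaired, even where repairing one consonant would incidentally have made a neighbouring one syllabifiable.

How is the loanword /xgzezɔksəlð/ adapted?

məgəzezɔksəlðə

Substitution: /x/ → /m/, giving /mgzezɔksəlð/.
The consonants /m/, /g/, /ð/ cannot be parsed into a legal (C)V(C) syllable (at most one coda consonant is licensed; onsets are limited to one consonant).
Epenthesis after each stranded consonant: /m/ → /mə/, /g/ → /gə/, /ð/ → /ðə/.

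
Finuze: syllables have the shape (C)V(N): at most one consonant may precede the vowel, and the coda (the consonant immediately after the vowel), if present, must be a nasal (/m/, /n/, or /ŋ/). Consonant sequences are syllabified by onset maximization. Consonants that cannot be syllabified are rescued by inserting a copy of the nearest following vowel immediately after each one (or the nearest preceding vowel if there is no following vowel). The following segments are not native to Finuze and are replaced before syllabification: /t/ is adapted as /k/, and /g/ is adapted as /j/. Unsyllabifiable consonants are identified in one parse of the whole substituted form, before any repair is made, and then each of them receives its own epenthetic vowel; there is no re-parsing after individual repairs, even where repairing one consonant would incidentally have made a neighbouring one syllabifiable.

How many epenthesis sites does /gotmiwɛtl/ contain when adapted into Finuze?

3

After substitution the input is /jokmiwɛkl/.
The unsyllabifiable consonants are /k/, /k/, /l/; each receives one epenthetic vowel.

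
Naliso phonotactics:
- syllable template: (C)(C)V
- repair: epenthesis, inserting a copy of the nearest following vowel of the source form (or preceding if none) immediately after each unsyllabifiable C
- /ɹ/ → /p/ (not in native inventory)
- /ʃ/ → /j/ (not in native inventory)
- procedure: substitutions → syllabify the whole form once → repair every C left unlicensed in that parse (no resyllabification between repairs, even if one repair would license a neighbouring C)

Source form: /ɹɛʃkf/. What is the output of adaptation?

Substitution: /ɹ/ → /p/, /ʃ/ → /j/, giving /pɛjkf/.
Syllabifying with onset maximization leaves /j/, /k/, /f/ stranded (no codas are permitted; onsets may contain at most 2 consonants).
Inserting the epenthetic vowel yields /j/ → /jɛ/, /k/ → /kɛ/, /f/ → /fɛ/.

pɛjɛkɛfɛ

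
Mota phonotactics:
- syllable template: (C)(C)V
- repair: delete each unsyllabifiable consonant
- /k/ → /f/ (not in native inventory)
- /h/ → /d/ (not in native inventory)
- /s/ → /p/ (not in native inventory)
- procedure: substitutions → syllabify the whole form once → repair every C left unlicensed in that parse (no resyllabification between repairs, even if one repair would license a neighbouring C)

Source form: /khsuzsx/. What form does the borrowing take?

Substitution: /k/ → /f/, /h/ → /d/, /s/ → /p/, giving /fdpuzpx/.
Syllabifying with onset maximization leaves /f/, /z/, /p/, /x/ stranded (no codas are permitted; onsets may contain at most 2 consonants).
Deletion applies to /f/, /z/, /p/, /x/.

dpu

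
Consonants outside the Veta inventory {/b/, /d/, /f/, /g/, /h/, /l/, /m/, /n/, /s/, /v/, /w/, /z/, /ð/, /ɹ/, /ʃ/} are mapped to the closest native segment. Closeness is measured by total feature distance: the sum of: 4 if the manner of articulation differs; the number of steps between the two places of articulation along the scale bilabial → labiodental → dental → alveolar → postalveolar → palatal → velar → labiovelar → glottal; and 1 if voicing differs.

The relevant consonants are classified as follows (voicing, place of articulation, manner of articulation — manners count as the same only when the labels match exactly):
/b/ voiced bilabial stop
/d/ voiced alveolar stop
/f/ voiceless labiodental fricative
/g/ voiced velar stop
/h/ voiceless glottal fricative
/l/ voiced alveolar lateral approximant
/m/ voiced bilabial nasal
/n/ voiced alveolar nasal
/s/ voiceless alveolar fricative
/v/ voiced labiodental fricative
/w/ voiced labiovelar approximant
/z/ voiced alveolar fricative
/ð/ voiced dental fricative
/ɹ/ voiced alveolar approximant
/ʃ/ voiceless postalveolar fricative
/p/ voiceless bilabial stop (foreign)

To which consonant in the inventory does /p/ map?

b

/b/ is closest: same manner (stop), place distance 0 (bilabial→bilabial), voicing differs (+1); total 1. Next closest is /d/ at distance 4.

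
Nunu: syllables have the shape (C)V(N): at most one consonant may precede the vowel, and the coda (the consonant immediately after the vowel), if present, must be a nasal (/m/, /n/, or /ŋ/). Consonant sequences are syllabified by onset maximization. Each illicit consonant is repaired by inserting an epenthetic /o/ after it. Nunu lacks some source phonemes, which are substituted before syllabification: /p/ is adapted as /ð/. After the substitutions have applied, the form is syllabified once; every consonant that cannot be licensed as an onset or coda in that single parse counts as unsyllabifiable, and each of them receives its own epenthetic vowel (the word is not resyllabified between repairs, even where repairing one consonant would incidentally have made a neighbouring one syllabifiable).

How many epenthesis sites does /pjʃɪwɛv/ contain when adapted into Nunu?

After substitution the input is /ðjʃɪwɛv/.
The unsyllabifiable consonants are /ð/, /j/, /v/; each receives one epenthetic vowel.

3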